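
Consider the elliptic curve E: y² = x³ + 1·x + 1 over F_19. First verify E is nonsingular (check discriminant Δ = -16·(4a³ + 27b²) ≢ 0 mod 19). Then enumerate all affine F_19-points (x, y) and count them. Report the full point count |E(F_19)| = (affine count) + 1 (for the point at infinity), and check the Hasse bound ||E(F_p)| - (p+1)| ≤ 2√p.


Affine points = {(0, 1), (0, 18), (2, 7), (2, 12), (5, 6), (5, 13), (7, 3), (7, 16), (9, 6), (9, 13), (10, 2), (10, 17), (13, 8), (13, 11), (14, 2), (14, 17), (15, 3), (15, 16), (16, 3), (16, 16)}; affine count = 20; |E(F_19)| = 21.

Discriminant check: Δ ∝ 4a³ + 27b² = 4·1³ + 27·1² = 4·1 + 27·1 ≡ 12 (mod 19). Nonzero ⇒ E is nonsingular.
For each x ∈ F_19, compute rhs = x³ + 1·x + 1 mod 19, then count y ∈ F_19 with y² ≡ rhs.
  x = 0: rhs = 1, matching y values: 1, 18 (2 points).
  x = 1: rhs = 3, matching y values: none (0 points).
  x = 2: rhs = 11, matching y values: 7, 12 (2 points).
  x = 3: rhs = 12, matching y values: none (0 points).
  x = 4: rhs = 12, matching y values: none (0 points).
  x = 5: rhs = 17, matching y values: 6, 13 (2 points).
  x = 6: rhs = 14, matching y values: none (0 points).
  x = 7: rhs = 9, matching y values: 3, 16 (2 points).
  x = 8: rhs = 8, matching y values: none (0 points).
  x = 9: rhs = 17, matching y values: 6, 13 (2 points).
  x = 10: rhs = 4, matching y values: 2, 17 (2 points).
  x = 11: rhs = 13, matching y values: none (0 points).
  x = 12: rhs = 12, matching y values: none (0 points).
  x = 13: rhs = 7, matching y values: 8, 11 (2 points).
  x = 14: rhs = 4, matching y values: 2, 17 (2 points).
  x = 15: rhs = 9, matching y values: 3, 16 (2 points).
  x = 16: rhs = 9, matching y values: 3, 16 (2 points).
  x = 17: rhs = 10, matching y values: none (0 points).
  x = 18: rhs = 18, matching y values: none (0 points).
Total affine count: 20.
Full point count |E(F_19)| = 20 + 1 = 21.
Hasse bound: |21 − (19+1)| = |1| = 1 ≤ 2√19 ≈ 8.7178 ✓.


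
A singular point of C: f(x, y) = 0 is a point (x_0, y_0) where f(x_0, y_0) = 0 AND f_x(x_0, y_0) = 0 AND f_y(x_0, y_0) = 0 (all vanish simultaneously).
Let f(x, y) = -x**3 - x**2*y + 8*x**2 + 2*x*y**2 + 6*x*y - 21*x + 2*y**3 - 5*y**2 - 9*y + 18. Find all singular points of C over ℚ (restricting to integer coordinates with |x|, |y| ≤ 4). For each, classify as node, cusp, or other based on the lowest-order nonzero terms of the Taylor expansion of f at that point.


Singular points: {(3, 0)}; classification: node.

Compute partial derivatives:
  f_x = -3*x**2 - 2*x*y + 16*x + 2*y**2 + 6*y - 21.
  f_y = -x**2 + 4*x*y + 6*x + 6*y**2 - 10*y - 9.
Scan x_0 ∈ {−4, ..., 4}. For each x_0, f_y(x_0, y) is a polynomial in y; find its integer roots y ∈ {−4, ..., 4}, then test f_x and f at those candidates.
  x = -4: f_y(-4, y) = 6*y**2 - 26*y - 49; no integer root y with |y| ≤ 4.
  x = -3: f_y(-3, y) = 6*y**2 - 22*y - 36; no integer root y with |y| ≤ 4.
  x = -2: f_y(-2, y) = 6*y**2 - 18*y - 25; no integer root y with |y| ≤ 4.
  x = -1: f_y(-1, y) = 6*y**2 - 14*y - 16; no integer root y with |y| ≤ 4.
  x = 0: f_y(0, y) = 6*y**2 - 10*y - 9; no integer root y with |y| ≤ 4.
  x = 1: f_y(1, y) = 6*y**2 - 6*y - 4; no integer root y with |y| ≤ 4.
  x = 2: f_y(2, y) = 6*y**2 - 2*y - 1; no integer root y with |y| ≤ 4.
  x = 3: f_y(3, y) = 6*y**2 + 2*y; vanishes at y ∈ {0}. (3, 0): f_x = 0, f = 0 — SINGULAR.
  x = 4: f_y(4, y) = 6*y**2 + 6*y - 1; no integer root y with |y| ≤ 4.
Only singular point on the grid: (3, 0).
Classify: substitute x = 3 + u, y = 0 + v and expand: f = -u**3 - u**2*v - u**2 + 2*u*v**2 + 2*v**3 + v**2.
No constant or linear terms (consistent with a singular point). Quadratic part: -u**2 + v**2. Cubic part: -u**3 - u**2*v + 2*u*v**2 + 2*v**3.
The quadratic part v**2 - u**2 = (v − u)(v + u) splits into two distinct linear factors, so there are two distinct tangent lines y − 0 = ±(x − 3) — this is a node (ordinary double point).
Classification: node.


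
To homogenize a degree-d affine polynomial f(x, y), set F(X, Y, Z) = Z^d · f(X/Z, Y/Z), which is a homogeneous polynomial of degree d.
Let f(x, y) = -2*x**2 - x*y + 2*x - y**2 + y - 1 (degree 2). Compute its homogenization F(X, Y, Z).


F(X, Y, Z) = -2*X**2 - X*Y + 2*X*Z - Y**2 + Y*Z - Z**2

deg(f) = 2.
Substitute x = X/Z, y = Y/Z into f, then multiply by Z^2.
  monomial -2·x^2·y^0 ↦ -2·X^2·Y^0·Z^0.
  monomial -1·x^1·y^1 ↦ -1·X^1·Y^1·Z^0.
  monomial 2·x^1·y^0 ↦ 2·X^1·Y^0·Z^1.
  monomial -1·x^0·y^2 ↦ -1·X^0·Y^2·Z^0.
  monomial 1·x^0·y^1 ↦ 1·X^0·Y^1·Z^1.
  monomial -1·x^0·y^0 ↦ -1·X^0·Y^0·Z^2.
Collecting: F(X, Y, Z) = -2*X**2 - X*Y + 2*X*Z - Y**2 + Y*Z - Z**2.


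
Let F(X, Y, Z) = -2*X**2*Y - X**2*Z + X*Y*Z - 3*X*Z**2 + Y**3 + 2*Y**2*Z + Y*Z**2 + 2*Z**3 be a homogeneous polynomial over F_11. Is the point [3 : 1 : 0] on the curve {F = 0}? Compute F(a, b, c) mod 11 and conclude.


F(3,1,0) ≡ 5 (mod 11); P is NOT on the curve.

Evaluate F(3, 1, 0) term-by-term (mod 11).
  -2*X**2*Y ↦ -2·9·1·1 = -18
  -X**2*Z ↦ -1·9·1·0 = 0
  X*Y*Z ↦ 1·3·1·0 = 0
  -3*X*Z**2 ↦ -3·3·1·0 = 0
  Y**3 ↦ 1·1·1·1 = 1
  2*Y**2*Z ↦ 2·1·1·0 = 0
  Y*Z**2 ↦ 1·1·1·0 = 0
  2*Z**3 ↦ 2·1·1·0 = 0
Sum: F(3, 1, 0) = (-18) + (0) + (0) + (0) + (1) + (0) + (0) + (0) = -17.
Reducing mod 11: -17 ≡ 5 (mod 11).
Since F(a, b, c) ≡ 5 ≠ 0 (mod 11), P does NOT lie on the curve.


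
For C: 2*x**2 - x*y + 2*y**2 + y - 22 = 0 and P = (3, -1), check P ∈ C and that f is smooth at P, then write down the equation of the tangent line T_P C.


Tangent line at P: 13*x - 6*y - 45 = 0.

Step 1: f(3, -1) = 0, so P lies on C.
Step 2: partial derivatives
  f_x(x, y) = 4*x - y, f_y(x, y) = -x + 4*y + 1.
  f_x(P) = 13, f_y(P) = -6 (gradient nonzero, so P is smooth).
Step 3: tangent line at P: 13·(x − 3) + -6·(y − -1) = 0.
Expanding: 13*x - 6*y - 45 = 0.


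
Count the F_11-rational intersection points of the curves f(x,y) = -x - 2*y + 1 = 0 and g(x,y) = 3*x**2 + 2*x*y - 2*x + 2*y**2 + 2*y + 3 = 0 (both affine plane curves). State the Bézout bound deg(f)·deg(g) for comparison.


Common zeros: ∅; count = 0; Bézout bound = 2.

deg(f) = 1, deg(g) = 2, so Bézout bound = 2.
Scan x ∈ F_11. For each x, list the y ∈ F_11 with f(x, y) ≡ 0 and those with g(x, y) ≡ 0 (mod 11); the common zeros in that column are the intersection.
  x = 0: f ≡ 0 at y ∈ {6}; g ≡ 0 at y ∈ ∅; common: ∅.
  x = 1: f ≡ 0 at y ∈ {0}; g ≡ 0 at y ∈ ∅; common: ∅.
  x = 2: f ≡ 0 at y ∈ {5}; g ≡ 0 at y ∈ {0, 8}; common: ∅.
  x = 3: f ≡ 0 at y ∈ {10}; g ≡ 0 at y ∈ {3, 4}; common: ∅.
  x = 4: f ≡ 0 at y ∈ {4}; g ≡ 0 at y ∈ {1, 5}; common: ∅.
  x = 5: f ≡ 0 at y ∈ {9}; g ≡ 0 at y ∈ ∅; common: ∅.
  x = 6: f ≡ 0 at y ∈ {3}; g ≡ 0 at y ∈ {0, 4}; common: ∅.
  x = 7: f ≡ 0 at y ∈ {8}; g ≡ 0 at y ∈ {1, 2}; common: ∅.
  x = 8: f ≡ 0 at y ∈ {2}; g ≡ 0 at y ∈ {5, 8}; common: ∅.
  x = 9: f ≡ 0 at y ∈ {7}; g ≡ 0 at y ∈ ∅; common: ∅.
  x = 10: f ≡ 0 at y ∈ {1}; g ≡ 0 at y ∈ ∅; common: ∅.
Collecting: common zeros = ∅, so the count is 0.
Comparison with the Bézout bound: 0 ≤ 2 = deg(f)·deg(g), as expected for curves with no common component (the affine F_11-count falls short of the bound because intersections may lie at infinity, over extension fields, or carry multiplicity).


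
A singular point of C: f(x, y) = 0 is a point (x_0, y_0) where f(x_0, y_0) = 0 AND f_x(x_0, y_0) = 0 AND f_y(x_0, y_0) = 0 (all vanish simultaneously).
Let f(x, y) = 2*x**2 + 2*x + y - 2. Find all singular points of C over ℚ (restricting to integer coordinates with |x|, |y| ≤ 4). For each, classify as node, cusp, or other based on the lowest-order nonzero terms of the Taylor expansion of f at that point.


No singular points in the scanned grid; C is smooth there.

Compute partial derivatives:
  f_x = 4*x + 2.
  f_y = 1.
f_y = 1 is a nonzero constant, so f_y never vanishes: no point (x, y) can satisfy f = f_x = f_y = 0. In particular no (x, y) ∈ {−4, ..., 4}² is singular; the curve is smooth.


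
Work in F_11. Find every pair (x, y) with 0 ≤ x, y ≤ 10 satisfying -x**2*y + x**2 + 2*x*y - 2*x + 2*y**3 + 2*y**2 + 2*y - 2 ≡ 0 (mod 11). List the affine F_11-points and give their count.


Affine F_11-points: {(0, 5), (0, 8), (2, 5), (2, 8), (4, 7), (5, 2), (5, 4), (6, 0), (6, 10), (7, 0), (7, 10), (8, 2), (8, 4), (9, 7)}; count = 14.

For each of the 121 pairs (x, y) ∈ F_11², evaluate f(x, y) mod 11. Record the zeros.
  x = 0: [0↦9, 1↦4, 2↦4, 3↦10, 4↦1, 5↦0, 6↦8, 7↦4, 8↦0, 9↦8, 10↦7]  zeros at y ∈ {5, 8}
  x = 1: [0↦8, 1↦4, 2↦5, 3↦1, 4↦4, 5↦4, 6↦2, 7↦10, 8↦7, 9↦5, 10↦5]  zeros at y ∈ ∅
  x = 2: [0↦9, 1↦4, 2↦4, 3↦10, 4↦1, 5↦0, 6↦8, 7↦4, 8↦0, 9↦8, 10↦7]  zeros at y ∈ {5, 8}
  x = 3: [0↦1, 1↦4, 2↦1, 3↦4, 4↦3, 5↦10, 6↦4, 7↦8, 8↦1, 9↦6, 10↦2]  zeros at y ∈ ∅
  x = 4: [0↦6, 1↦4, 2↦7, 3↦5, 4↦10, 5↦1, 6↦1, 7↦0, 8↦10, 9↦10, 10↦1]  zeros at y ∈ {7}
  x = 5: [0↦2, 1↦4, 2↦0, 3↦2, 4↦0, 5↦6, 6↦10, 7↦2, 8↦5, 9↦9, 10↦4]  zeros at y ∈ {2, 4}
  x = 6: [0↦0, 1↦4, 2↦2, 3↦6, 4↦6, 5↦3, 6↦9, 7↦3, 8↦8, 9↦3, 10↦0]  zeros at y ∈ {0, 10}
  x = 7: [0↦0, 1↦4, 2↦2, 3↦6, 4↦6, 5↦3, 6↦9, 7↦3, 8↦8, 9↦3, 10↦0]  zeros at y ∈ {0, 10}
  x = 8: [0↦2, 1↦4, 2↦0, 3↦2, 4↦0, 5↦6, 6↦10, 7↦2, 8↦5, 9↦9, 10↦4]  zeros at y ∈ {2, 4}
  x = 9: [0↦6, 1↦4, 2↦7, 3↦5, 4↦10, 5↦1, 6↦1, 7↦0, 8↦10, 9↦10, 10↦1]  zeros at y ∈ {7}
  x = 10: [0↦1, 1↦4, 2↦1, 3↦4, 4↦3, 5↦10, 6↦4, 7↦8, 8↦1, 9↦6, 10↦2]  zeros at y ∈ ∅
Collecting zeros: affine points = {(0, 5), (0, 8), (2, 5), (2, 8), (4, 7), (5, 2), (5, 4), (6, 0), (6, 10), (7, 0), (7, 10), (8, 2), (8, 4), (9, 7)}.
Total count |C(F_11)_aff| = 14.


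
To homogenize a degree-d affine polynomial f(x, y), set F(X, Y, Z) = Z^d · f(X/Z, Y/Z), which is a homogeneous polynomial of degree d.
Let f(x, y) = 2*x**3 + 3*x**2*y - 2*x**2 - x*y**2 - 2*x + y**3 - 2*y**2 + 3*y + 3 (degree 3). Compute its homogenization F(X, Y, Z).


F(X, Y, Z) = 2*X**3 + 3*X**2*Y - 2*X**2*Z - X*Y**2 - 2*X*Z**2 + Y**3 - 2*Y**2*Z + 3*Y*Z**2 + 3*Z**3

deg(f) = 3.
Substitute x = X/Z, y = Y/Z into f, then multiply by Z^3.
  monomial 2·x^3·y^0 ↦ 2·X^3·Y^0·Z^0.
  monomial 3·x^2·y^1 ↦ 3·X^2·Y^1·Z^0.
  monomial -2·x^2·y^0 ↦ -2·X^2·Y^0·Z^1.
  monomial -1·x^1·y^2 ↦ -1·X^1·Y^2·Z^0.
  monomial -2·x^1·y^0 ↦ -2·X^1·Y^0·Z^2.
  monomial 1·x^0·y^3 ↦ 1·X^0·Y^3·Z^0.
  monomial -2·x^0·y^2 ↦ -2·X^0·Y^2·Z^1.
  monomial 3·x^0·y^1 ↦ 3·X^0·Y^1·Z^2.
  monomial 3·x^0·y^0 ↦ 3·X^0·Y^0·Z^3.
Collecting: F(X, Y, Z) = 2*X**3 + 3*X**2*Y - 2*X**2*Z - X*Y**2 - 2*X*Z**2 + Y**3 - 2*Y**2*Z + 3*Y*Z**2 + 3*Z**3.


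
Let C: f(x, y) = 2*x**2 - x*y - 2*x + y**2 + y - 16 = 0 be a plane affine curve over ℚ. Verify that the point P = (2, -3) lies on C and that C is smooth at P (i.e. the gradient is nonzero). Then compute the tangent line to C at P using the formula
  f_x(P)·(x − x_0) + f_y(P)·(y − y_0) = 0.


Tangent line at P: 9*x - 7*y - 39 = 0.

Step 1: f(2, -3) = 0, so P lies on C.
Step 2: partial derivatives
  f_x(x, y) = 4*x - y - 2, f_y(x, y) = -x + 2*y + 1.
  f_x(P) = 9, f_y(P) = -7 (gradient nonzero, so P is smooth).
Step 3: tangent line at P: 9·(x − 2) + -7·(y − -3) = 0.
Expanding: 9*x - 7*y - 39 = 0.


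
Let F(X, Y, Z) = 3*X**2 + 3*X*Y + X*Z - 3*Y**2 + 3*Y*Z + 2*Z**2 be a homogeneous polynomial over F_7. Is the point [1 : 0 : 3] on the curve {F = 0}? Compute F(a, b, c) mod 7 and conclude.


F(1,0,3) ≡ 3 (mod 7); P is NOT on the curve.

Evaluate F(1, 0, 3) term-by-term (mod 7).
  3*X**2 ↦ 3·1·1·1 = 3
  3*X*Y ↦ 3·1·0·1 = 0
  X*Z ↦ 1·1·1·3 = 3
  -3*Y**2 ↦ -3·1·0·1 = 0
  3*Y*Z ↦ 3·1·0·3 = 0
  2*Z**2 ↦ 2·1·1·9 = 18
Sum: F(1, 0, 3) = (3) + (0) + (3) + (0) + (0) + (18) = 24.
Reducing mod 7: 24 ≡ 3 (mod 7).
Since F(a, b, c) ≡ 3 ≠ 0 (mod 7), P does NOT lie on the curve.


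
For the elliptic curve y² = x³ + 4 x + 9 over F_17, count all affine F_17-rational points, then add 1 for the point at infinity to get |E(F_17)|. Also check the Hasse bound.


Affine points = {(0, 3), (0, 14), (2, 5), (2, 12), (4, 2), (4, 15), (5, 1), (5, 16), (8, 3), (8, 14), (9, 3), (9, 14), (12, 0), (14, 2), (14, 15), (16, 2), (16, 15)}; affine count = 17; |E(F_17)| = 18.

Discriminant check: Δ ∝ 4a³ + 27b² = 4·4³ + 27·9² = 4·64 + 27·81 ≡ 12 (mod 17). Nonzero ⇒ E is nonsingular.
For each x ∈ F_17, compute rhs = x³ + 4·x + 9 mod 17, then count y ∈ F_17 with y² ≡ rhs.
  x = 0: rhs = 9, matching y values: 3, 14 (2 points).
  x = 1: rhs = 14, matching y values: none (0 points).
  x = 2: rhs = 8, matching y values: 5, 12 (2 points).
  x = 3: rhs = 14, matching y values: none (0 points).
  x = 4: rhs = 4, matching y values: 2, 15 (2 points).
  x = 5: rhs = 1, matching y values: 1, 16 (2 points).
  x = 6: rhs = 11, matching y values: none (0 points).
  x = 7: rhs = 6, matching y values: none (0 points).
  x = 8: rhs = 9, matching y values: 3, 14 (2 points).
  x = 9: rhs = 9, matching y values: 3, 14 (2 points).
  x = 10: rhs = 12, matching y values: none (0 points).
  x = 11: rhs = 7, matching y values: none (0 points).
  x = 12: rhs = 0, matching y values: 0 (1 points).
  x = 13: rhs = 14, matching y values: none (0 points).
  x = 14: rhs = 4, matching y values: 2, 15 (2 points).
  x = 15: rhs = 10, matching y values: none (0 points).
  x = 16: rhs = 4, matching y values: 2, 15 (2 points).
Total affine count: 17.
Full point count |E(F_17)| = 17 + 1 = 18.
Hasse bound: |18 − (17+1)| = |0| = 0 ≤ 2√17 ≈ 8.2462 ✓.


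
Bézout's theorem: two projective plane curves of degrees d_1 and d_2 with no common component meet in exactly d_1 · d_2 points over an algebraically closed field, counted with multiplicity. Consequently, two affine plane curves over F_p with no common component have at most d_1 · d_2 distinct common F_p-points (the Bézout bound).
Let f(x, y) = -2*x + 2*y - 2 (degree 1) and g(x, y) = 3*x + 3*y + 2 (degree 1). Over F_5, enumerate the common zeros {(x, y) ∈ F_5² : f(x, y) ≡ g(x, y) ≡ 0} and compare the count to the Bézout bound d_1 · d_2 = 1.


Common zeros: {(0, 1)}; count = 1; Bézout bound = 1.

deg(f) = 1, deg(g) = 1, so Bézout bound = 1.
Scan x ∈ F_5. For each x, list the y ∈ F_5 with f(x, y) ≡ 0 and those with g(x, y) ≡ 0 (mod 5); the common zeros in that column are the intersection.
  x = 0: f ≡ 0 at y ∈ {1}; g ≡ 0 at y ∈ {1}; common: {1}.
  x = 1: f ≡ 0 at y ∈ {2}; g ≡ 0 at y ∈ {0}; common: ∅.
  x = 2: f ≡ 0 at y ∈ {3}; g ≡ 0 at y ∈ {4}; common: ∅.
  x = 3: f ≡ 0 at y ∈ {4}; g ≡ 0 at y ∈ {3}; common: ∅.
  x = 4: f ≡ 0 at y ∈ {0}; g ≡ 0 at y ∈ {2}; common: ∅.
Collecting: common zeros = {(0, 1)}, so the count is 1.
Comparison with the Bézout bound: 1 ≤ 1 = deg(f)·deg(g), as expected for curves with no common component (the bound is attained).


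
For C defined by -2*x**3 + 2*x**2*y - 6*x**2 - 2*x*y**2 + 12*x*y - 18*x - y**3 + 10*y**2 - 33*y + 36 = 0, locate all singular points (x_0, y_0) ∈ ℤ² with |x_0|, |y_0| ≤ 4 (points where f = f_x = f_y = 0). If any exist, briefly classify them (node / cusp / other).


Singular points: {(0, 3)}; classification: cusp.

Compute partial derivatives:
  f_x = -6*x**2 + 4*x*y - 12*x - 2*y**2 + 12*y - 18.
  f_y = 2*x**2 - 4*x*y + 12*x - 3*y**2 + 20*y - 33.
Scan x_0 ∈ {−4, ..., 4}. For each x_0, f_y(x_0, y) is a polynomial in y; find its integer roots y ∈ {−4, ..., 4}, then test f_x and f at those candidates.
  x = -4: f_y(-4, y) = -3*y**2 + 36*y - 49; no integer root y with |y| ≤ 4.
  x = -3: f_y(-3, y) = -3*y**2 + 32*y - 51; no integer root y with |y| ≤ 4.
  x = -2: f_y(-2, y) = -3*y**2 + 28*y - 49; no integer root y with |y| ≤ 4.
  x = -1: f_y(-1, y) = -3*y**2 + 24*y - 43; no integer root y with |y| ≤ 4.
  x = 0: f_y(0, y) = -3*y**2 + 20*y - 33; vanishes at y ∈ {3}. (0, 3): f_x = 0, f = 0 — SINGULAR.
  x = 1: f_y(1, y) = -3*y**2 + 16*y - 19; no integer root y with |y| ≤ 4.
  x = 2: f_y(2, y) = -3*y**2 + 12*y - 1; no integer root y with |y| ≤ 4.
  x = 3: f_y(3, y) = -3*y**2 + 8*y + 21; no integer root y with |y| ≤ 4.
  x = 4: f_y(4, y) = -3*y**2 + 4*y + 47; no integer root y with |y| ≤ 4.
Only singular point on the grid: (0, 3).
Classify: substitute x = 0 + u, y = 3 + v and expand: f = -2*u**3 + 2*u**2*v - 2*u*v**2 - v**3 + v**2.
No constant or linear terms (consistent with a singular point). Quadratic part: v**2. Cubic part: -2*u**3 + 2*u**2*v - 2*u*v**2 - v**3.
The quadratic part v**2 is a perfect square, so there is a single (double) tangent line v = 0, i.e. y = 3. Restricting the cubic part to that line (v = 0) leaves -2*u**3 ≠ 0, so f is not divisible by v and the branch is v² ≈ 2*u**3 to lowest order — this is a cusp.
Classification: cusp.


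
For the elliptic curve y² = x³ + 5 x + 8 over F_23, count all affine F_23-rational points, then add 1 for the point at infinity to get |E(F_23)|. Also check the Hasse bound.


Affine points = {(0, 10), (0, 13), (2, 7), (2, 16), (3, 2), (3, 21), (4, 0), (6, 1), (6, 22), (7, 8), (7, 15), (8, 10), (8, 13), (9, 0), (10, 0), (12, 5), (12, 18), (13, 4), (13, 19), (14, 4), (14, 19), (15, 10), (15, 13), (19, 4), (19, 19), (20, 9), (20, 14), (21, 6), (21, 17), (22, 5), (22, 18)}; affine count = 31; |E(F_23)| = 32.

Discriminant check: Δ ∝ 4a³ + 27b² = 4·5³ + 27·8² = 4·125 + 27·64 ≡ 20 (mod 23). Nonzero ⇒ E is nonsingular.
For each x ∈ F_23, compute rhs = x³ + 5·x + 8 mod 23, then count y ∈ F_23 with y² ≡ rhs.
  x = 0: rhs = 8, matching y values: 10, 13 (2 points).
  x = 1: rhs = 14, matching y values: none (0 points).
  x = 2: rhs = 3, matching y values: 7, 16 (2 points).
  x = 3: rhs = 4, matching y values: 2, 21 (2 points).
  x = 4: rhs = 0, matching y values: 0 (1 points).
  x = 5: rhs = 20, matching y values: none (0 points).
  x = 6: rhs = 1, matching y values: 1, 22 (2 points).
  x = 7: rhs = 18, matching y values: 8, 15 (2 points).
  x = 8: rhs = 8, matching y values: 10, 13 (2 points).
  x = 9: rhs = 0, matching y values: 0 (1 points).
  x = 10: rhs = 0, matching y values: 0 (1 points).
  x = 11: rhs = 14, matching y values: none (0 points).
  x = 12: rhs = 2, matching y values: 5, 18 (2 points).
  x = 13: rhs = 16, matching y values: 4, 19 (2 points).
  x = 14: rhs = 16, matching y values: 4, 19 (2 points).
  x = 15: rhs = 8, matching y values: 10, 13 (2 points).
  x = 16: rhs = 21, matching y values: none (0 points).
  x = 17: rhs = 15, matching y values: none (0 points).
  x = 18: rhs = 19, matching y values: none (0 points).
  x = 19: rhs = 16, matching y values: 4, 19 (2 points).
  x = 20: rhs = 12, matching y values: 9, 14 (2 points).
  x = 21: rhs = 13, matching y values: 6, 17 (2 points).
  x = 22: rhs = 2, matching y values: 5, 18 (2 points).
Total affine count: 31.
Full point count |E(F_23)| = 31 + 1 = 32.
Hasse bound: |32 − (23+1)| = |8| = 8 ≤ 2√23 ≈ 9.5917 ✓.


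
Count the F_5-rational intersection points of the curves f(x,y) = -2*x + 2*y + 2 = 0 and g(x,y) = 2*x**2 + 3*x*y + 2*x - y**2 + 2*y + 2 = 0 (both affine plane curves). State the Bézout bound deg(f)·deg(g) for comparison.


Common zeros: {(4, 3)}; count = 1; Bézout bound = 2.

deg(f) = 1, deg(g) = 2, so Bézout bound = 2.
Scan x ∈ F_5. For each x, list the y ∈ F_5 with f(x, y) ≡ 0 and those with g(x, y) ≡ 0 (mod 5); the common zeros in that column are the intersection.
  x = 0: f ≡ 0 at y ∈ {4}; g ≡ 0 at y ∈ ∅; common: ∅.
  x = 1: f ≡ 0 at y ∈ {0}; g ≡ 0 at y ∈ {1, 4}; common: ∅.
  x = 2: f ≡ 0 at y ∈ {1}; g ≡ 0 at y ∈ {4}; common: ∅.
  x = 3: f ≡ 0 at y ∈ {2}; g ≡ 0 at y ∈ {3}; common: ∅.
  x = 4: f ≡ 0 at y ∈ {3}; g ≡ 0 at y ∈ {1, 3}; common: {3}.
Collecting: common zeros = {(4, 3)}, so the count is 1.
Comparison with the Bézout bound: 1 ≤ 2 = deg(f)·deg(g), as expected for curves with no common component (the affine F_5-count falls short of the bound because intersections may lie at infinity, over extension fields, or carry multiplicity).


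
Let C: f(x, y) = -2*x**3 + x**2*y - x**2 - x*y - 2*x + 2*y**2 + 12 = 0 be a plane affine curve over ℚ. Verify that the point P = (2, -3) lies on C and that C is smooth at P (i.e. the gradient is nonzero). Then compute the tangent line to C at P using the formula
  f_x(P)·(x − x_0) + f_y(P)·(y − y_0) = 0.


Tangent line at P: -39*x - 10*y + 48 = 0.

Step 1: f(2, -3) = 0, so P lies on C.
Step 2: partial derivatives
  f_x(x, y) = -6*x**2 + 2*x*y - 2*x - y - 2, f_y(x, y) = x**2 - x + 4*y.
  f_x(P) = -39, f_y(P) = -10 (gradient nonzero, so P is smooth).
Step 3: tangent line at P: -39·(x − 2) + -10·(y − -3) = 0.
Expanding: -39*x - 10*y + 48 = 0.


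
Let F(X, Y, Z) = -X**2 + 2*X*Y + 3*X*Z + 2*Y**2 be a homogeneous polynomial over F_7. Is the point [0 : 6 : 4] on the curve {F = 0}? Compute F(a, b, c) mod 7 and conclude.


F(0,6,4) ≡ 2 (mod 7); P is NOT on the curve.

Evaluate F(0, 6, 4) term-by-term (mod 7).
  -X**2 ↦ -1·0·1·1 = 0
  2*X*Y ↦ 2·0·6·1 = 0
  3*X*Z ↦ 3·0·1·4 = 0
  2*Y**2 ↦ 2·1·36·1 = 72
Sum: F(0, 6, 4) = (0) + (0) + (0) + (72) = 72.
Reducing mod 7: 72 ≡ 2 (mod 7).
Since F(a, b, c) ≡ 2 ≠ 0 (mod 7), P does NOT lie on the curve.


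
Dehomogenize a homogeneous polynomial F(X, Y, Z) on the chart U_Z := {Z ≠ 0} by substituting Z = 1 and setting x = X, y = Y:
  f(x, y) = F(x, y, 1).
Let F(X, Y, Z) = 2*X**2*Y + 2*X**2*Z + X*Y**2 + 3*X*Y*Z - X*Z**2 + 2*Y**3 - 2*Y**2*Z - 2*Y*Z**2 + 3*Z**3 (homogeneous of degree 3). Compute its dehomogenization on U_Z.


f(x, y) = 2*x**2*y + 2*x**2 + x*y**2 + 3*x*y - x + 2*y**3 - 2*y**2 - 2*y + 3

On U_Z we set Z = 1. Each monomial c·X^i·Y^j·Z^k in F becomes c·x^i·y^j·1^k = c·x^i·y^j.
Substituting Z = 1: F(X, Y, 1) = 2*x**2*y + 2*x**2 + x*y**2 + 3*x*y - x + 2*y**3 - 2*y**2 - 2*y + 3.
Note: deg(f) ≤ deg(F) = 3; strict inequality happens when F is divisible by Z (lost terms).


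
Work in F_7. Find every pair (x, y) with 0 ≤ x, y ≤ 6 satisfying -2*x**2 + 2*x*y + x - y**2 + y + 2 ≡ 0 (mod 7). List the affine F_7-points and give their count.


Affine F_7-points: {(0, 2), (0, 6), (2, 1), (2, 4), (3, 1), (3, 6), (6, 2), (6, 4)}; count = 8.

For each of the 49 pairs (x, y) ∈ F_7², evaluate f(x, y) mod 7. Record the zeros.
  x = 0: [0↦2, 1↦2, 2↦0, 3↦3, 4↦4, 5↦3, 6↦0]  zeros at y ∈ {2, 6}
  x = 1: [0↦1, 1↦3, 2↦3, 3↦1, 4↦4, 5↦5, 6↦4]  zeros at y ∈ ∅
  x = 2: [0↦3, 1↦0, 2↦2, 3↦2, 4↦0, 5↦3, 6↦4]  zeros at y ∈ {1, 4}
  x = 3: [0↦1, 1↦0, 2↦4, 3↦6, 4↦6, 5↦4, 6↦0]  zeros at y ∈ {1, 6}
  x = 4: [0↦2, 1↦3, 2↦2, 3↦6, 4↦1, 5↦1, 6↦6]  zeros at y ∈ ∅
  x = 5: [0↦6, 1↦2, 2↦3, 3↦2, 4↦6, 5↦1, 6↦1]  zeros at y ∈ ∅
  x = 6: [0↦6, 1↦4, 2↦0, 3↦1, 4↦0, 5↦4, 6↦6]  zeros at y ∈ {2, 4}
Collecting zeros: affine points = {(0, 2), (0, 6), (2, 1), (2, 4), (3, 1), (3, 6), (6, 2), (6, 4)}.
Total count |C(F_7)_aff| = 8.


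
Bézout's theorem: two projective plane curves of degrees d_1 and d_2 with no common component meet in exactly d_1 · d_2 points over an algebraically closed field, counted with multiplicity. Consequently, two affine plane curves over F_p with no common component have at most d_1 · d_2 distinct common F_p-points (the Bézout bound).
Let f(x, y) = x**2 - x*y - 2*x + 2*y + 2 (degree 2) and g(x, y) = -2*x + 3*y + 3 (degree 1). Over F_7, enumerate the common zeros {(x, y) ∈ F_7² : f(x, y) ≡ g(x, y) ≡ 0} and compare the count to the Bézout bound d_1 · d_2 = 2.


Common zeros: {(0, 6), (6, 3)}; count = 2; Bézout bound = 2.

deg(f) = 2, deg(g) = 1, so Bézout bound = 2.
Scan x ∈ F_7. For each x, list the y ∈ F_7 with f(x, y) ≡ 0 and those with g(x, y) ≡ 0 (mod 7); the common zeros in that column are the intersection.
  x = 0: f ≡ 0 at y ∈ {6}; g ≡ 0 at y ∈ {6}; common: {6}.
  x = 1: f ≡ 0 at y ∈ {6}; g ≡ 0 at y ∈ {2}; common: ∅.
  x = 2: f ≡ 0 at y ∈ ∅; g ≡ 0 at y ∈ {5}; common: ∅.
  x = 3: f ≡ 0 at y ∈ {5}; g ≡ 0 at y ∈ {1}; common: ∅.
  x = 4: f ≡ 0 at y ∈ {5}; g ≡ 0 at y ∈ {4}; common: ∅.
  x = 5: f ≡ 0 at y ∈ {1}; g ≡ 0 at y ∈ {0}; common: ∅.
  x = 6: f ≡ 0 at y ∈ {3}; g ≡ 0 at y ∈ {3}; common: {3}.
Collecting: common zeros = {(0, 6), (6, 3)}, so the count is 2.
Comparison with the Bézout bound: 2 ≤ 2 = deg(f)·deg(g), as expected for curves with no common component (the bound is attained).


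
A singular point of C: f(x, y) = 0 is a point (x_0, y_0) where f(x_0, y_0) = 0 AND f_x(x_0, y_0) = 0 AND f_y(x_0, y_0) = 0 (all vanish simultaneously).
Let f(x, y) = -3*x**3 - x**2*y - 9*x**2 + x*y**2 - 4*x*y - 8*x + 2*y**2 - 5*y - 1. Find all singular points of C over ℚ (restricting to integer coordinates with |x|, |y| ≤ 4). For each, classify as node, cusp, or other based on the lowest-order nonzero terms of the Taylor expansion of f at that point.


Singular points: {(-1, 1)}; classification: node.

Compute partial derivatives:
  f_x = -9*x**2 - 2*x*y - 18*x + y**2 - 4*y - 8.
  f_y = -x**2 + 2*x*y - 4*x + 4*y - 5.
Scan x_0 ∈ {−4, ..., 4}. For each x_0, f_y(x_0, y) is a polynomial in y; find its integer roots y ∈ {−4, ..., 4}, then test f_x and f at those candidates.
  x = -4: f_y(-4, y) = -4*y - 5; no integer root y with |y| ≤ 4.
  x = -3: f_y(-3, y) = -2*y - 2; vanishes at y ∈ {-1}. (-3, -1): f_x = -36 ≠ 0.
  x = -2: f_y(-2, y) = -1; no integer root y with |y| ≤ 4.
  x = -1: f_y(-1, y) = 2*y - 2; vanishes at y ∈ {1}. (-1, 1): f_x = 0, f = 0 — SINGULAR.
  x = 0: f_y(0, y) = 4*y - 5; no integer root y with |y| ≤ 4.
  x = 1: f_y(1, y) = 6*y - 10; no integer root y with |y| ≤ 4.
  x = 2: f_y(2, y) = 8*y - 17; no integer root y with |y| ≤ 4.
  x = 3: f_y(3, y) = 10*y - 26; no integer root y with |y| ≤ 4.
  x = 4: f_y(4, y) = 12*y - 37; no integer root y with |y| ≤ 4.
Only singular point on the grid: (-1, 1).
Classify: substitute x = -1 + u, y = 1 + v and expand: f = -3*u**3 - u**2*v - u**2 + u*v**2 + v**2.
No constant or linear terms (consistent with a singular point). Quadratic part: -u**2 + v**2. Cubic part: -3*u**3 - u**2*v + u*v**2.
The quadratic part v**2 - u**2 = (v − u)(v + u) splits into two distinct linear factors, so there are two distinct tangent lines y − 1 = ±(x − -1) — this is a node (ordinary double point).
Classification: node.


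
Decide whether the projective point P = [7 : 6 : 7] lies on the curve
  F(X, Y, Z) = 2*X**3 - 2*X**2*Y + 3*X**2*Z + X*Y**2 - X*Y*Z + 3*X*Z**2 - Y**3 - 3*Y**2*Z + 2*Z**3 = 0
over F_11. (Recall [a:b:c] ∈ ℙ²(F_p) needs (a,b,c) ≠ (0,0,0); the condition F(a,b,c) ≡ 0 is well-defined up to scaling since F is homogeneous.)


F(7,6,7) ≡ 2 (mod 11); P is NOT on the curve.

Evaluate F(7, 6, 7) term-by-term (mod 11).
  2*X**3 ↦ 2·343·1·1 = 686
  -2*X**2*Y ↦ -2·49·6·1 = -588
  3*X**2*Z ↦ 3·49·1·7 = 1029
  X*Y**2 ↦ 1·7·36·1 = 252
  -X*Y*Z ↦ -1·7·6·7 = -294
  3*X*Z**2 ↦ 3·7·1·49 = 1029
  -Y**3 ↦ -1·1·216·1 = -216
  -3*Y**2*Z ↦ -3·1·36·7 = -756
  2*Z**3 ↦ 2·1·1·343 = 686
Sum: F(7, 6, 7) = (686) + (-588) + (1029) + (252) + (-294) + (1029) + (-216) + (-756) + (686) = 1828.
Reducing mod 11: 1828 ≡ 2 (mod 11).
Since F(a, b, c) ≡ 2 ≠ 0 (mod 11), P does NOT lie on the curve.


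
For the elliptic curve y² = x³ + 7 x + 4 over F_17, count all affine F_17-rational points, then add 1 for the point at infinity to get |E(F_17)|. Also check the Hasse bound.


Affine points = {(0, 2), (0, 15), (2, 3), (2, 14), (3, 1), (3, 16), (11, 1), (11, 16), (15, 4), (15, 13), (16, 8), (16, 9)}; affine count = 12; |E(F_17)| = 13.

Discriminant check: Δ ∝ 4a³ + 27b² = 4·7³ + 27·4² = 4·343 + 27·16 ≡ 2 (mod 17). Nonzero ⇒ E is nonsingular.
For each x ∈ F_17, compute rhs = x³ + 7·x + 4 mod 17, then count y ∈ F_17 with y² ≡ rhs.
  x = 0: rhs = 4, matching y values: 2, 15 (2 points).
  x = 1: rhs = 12, matching y values: none (0 points).
  x = 2: rhs = 9, matching y values: 3, 14 (2 points).
  x = 3: rhs = 1, matching y values: 1, 16 (2 points).
  x = 4: rhs = 11, matching y values: none (0 points).
  x = 5: rhs = 11, matching y values: none (0 points).
  x = 6: rhs = 7, matching y values: none (0 points).
  x = 7: rhs = 5, matching y values: none (0 points).
  x = 8: rhs = 11, matching y values: none (0 points).
  x = 9: rhs = 14, matching y values: none (0 points).
  x = 10: rhs = 3, matching y values: none (0 points).
  x = 11: rhs = 1, matching y values: 1, 16 (2 points).
  x = 12: rhs = 14, matching y values: none (0 points).
  x = 13: rhs = 14, matching y values: none (0 points).
  x = 14: rhs = 7, matching y values: none (0 points).
  x = 15: rhs = 16, matching y values: 4, 13 (2 points).
  x = 16: rhs = 13, matching y values: 8, 9 (2 points).
Total affine count: 12.
Full point count |E(F_17)| = 12 + 1 = 13.
Hasse bound: |13 − (17+1)| = |-5| = 5 ≤ 2√17 ≈ 8.2462 ✓.


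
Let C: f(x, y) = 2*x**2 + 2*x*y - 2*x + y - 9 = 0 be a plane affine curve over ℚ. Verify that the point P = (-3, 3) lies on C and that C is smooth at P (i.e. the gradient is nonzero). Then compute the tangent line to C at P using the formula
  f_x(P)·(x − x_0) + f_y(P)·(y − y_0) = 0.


Tangent line at P: -8*x - 5*y - 9 = 0.

Step 1: f(-3, 3) = 0, so P lies on C.
Step 2: partial derivatives
  f_x(x, y) = 4*x + 2*y - 2, f_y(x, y) = 2*x + 1.
  f_x(P) = -8, f_y(P) = -5 (gradient nonzero, so P is smooth).
Step 3: tangent line at P: -8·(x − -3) + -5·(y − 3) = 0.
Expanding: -8*x - 5*y - 9 = 0.


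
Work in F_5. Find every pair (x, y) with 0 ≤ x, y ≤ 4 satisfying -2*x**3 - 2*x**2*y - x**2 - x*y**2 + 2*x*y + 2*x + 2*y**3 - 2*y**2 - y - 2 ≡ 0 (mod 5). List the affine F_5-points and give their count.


Affine F_5-points: {(0, 4), (1, 1), (2, 1), (2, 3), (3, 1)}; count = 5.

For each of the 25 pairs (x, y) ∈ F_5², evaluate f(x, y) mod 5. Record the zeros.
  x = 0: [0↦3, 1↦2, 2↦4, 3↦1, 4↦0]  zeros at y ∈ {4}
  x = 1: [0↦2, 1↦0, 2↦4, 3↦1, 4↦3]  zeros at y ∈ {1}
  x = 2: [0↦2, 1↦0, 2↦2, 3↦0, 4↦1]  zeros at y ∈ {1, 3}
  x = 3: [0↦1, 1↦0, 2↦1, 3↦1, 4↦2]  zeros at y ∈ {1}
  x = 4: [0↦2, 1↦3, 2↦4, 3↦2, 4↦4]  zeros at y ∈ ∅
Collecting zeros: affine points = {(0, 4), (1, 1), (2, 1), (2, 3), (3, 1)}.
Total count |C(F_5)_aff| = 5.


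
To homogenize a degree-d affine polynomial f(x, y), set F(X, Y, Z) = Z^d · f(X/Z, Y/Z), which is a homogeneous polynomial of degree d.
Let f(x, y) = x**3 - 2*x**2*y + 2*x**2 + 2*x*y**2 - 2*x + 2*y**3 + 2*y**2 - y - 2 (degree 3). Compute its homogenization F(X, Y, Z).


F(X, Y, Z) = X**3 - 2*X**2*Y + 2*X**2*Z + 2*X*Y**2 - 2*X*Z**2 + 2*Y**3 + 2*Y**2*Z - Y*Z**2 - 2*Z**3

deg(f) = 3.
Substitute x = X/Z, y = Y/Z into f, then multiply by Z^3.
  monomial 1·x^3·y^0 ↦ 1·X^3·Y^0·Z^0.
  monomial -2·x^2·y^1 ↦ -2·X^2·Y^1·Z^0.
  monomial 2·x^2·y^0 ↦ 2·X^2·Y^0·Z^1.
  monomial 2·x^1·y^2 ↦ 2·X^1·Y^2·Z^0.
  monomial -2·x^1·y^0 ↦ -2·X^1·Y^0·Z^2.
  monomial 2·x^0·y^3 ↦ 2·X^0·Y^3·Z^0.
  monomial 2·x^0·y^2 ↦ 2·X^0·Y^2·Z^1.
  monomial -1·x^0·y^1 ↦ -1·X^0·Y^1·Z^2.
  monomial -2·x^0·y^0 ↦ -2·X^0·Y^0·Z^3.
Collecting: F(X, Y, Z) = X**3 - 2*X**2*Y + 2*X**2*Z + 2*X*Y**2 - 2*X*Z**2 + 2*Y**3 + 2*Y**2*Z - Y*Z**2 - 2*Z**3.


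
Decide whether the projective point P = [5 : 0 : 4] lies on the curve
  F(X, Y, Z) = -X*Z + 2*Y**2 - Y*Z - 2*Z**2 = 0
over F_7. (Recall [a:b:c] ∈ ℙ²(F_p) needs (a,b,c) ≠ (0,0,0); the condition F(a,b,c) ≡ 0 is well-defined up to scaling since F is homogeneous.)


F(5,0,4) ≡ 4 (mod 7); P is NOT on the curve.

Evaluate F(5, 0, 4) term-by-term (mod 7).
  -X*Z ↦ -1·5·1·4 = -20
  2*Y**2 ↦ 2·1·0·1 = 0
  -Y*Z ↦ -1·1·0·4 = 0
  -2*Z**2 ↦ -2·1·1·16 = -32
Sum: F(5, 0, 4) = (-20) + (0) + (0) + (-32) = -52.
Reducing mod 7: -52 ≡ 4 (mod 7).
Since F(a, b, c) ≡ 4 ≠ 0 (mod 7), P does NOT lie on the curve.


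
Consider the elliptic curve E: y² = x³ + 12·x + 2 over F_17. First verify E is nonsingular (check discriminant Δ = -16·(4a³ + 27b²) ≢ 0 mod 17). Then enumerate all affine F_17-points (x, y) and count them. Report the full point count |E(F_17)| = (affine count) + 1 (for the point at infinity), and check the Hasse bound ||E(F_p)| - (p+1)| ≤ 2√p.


Affine points = {(0, 6), (0, 11), (1, 7), (1, 10), (2, 0), (5, 0), (6, 1), (6, 16), (7, 2), (7, 15), (8, 7), (8, 10), (10, 0), (12, 2), (12, 15), (13, 3), (13, 14), (15, 2), (15, 15)}; affine count = 19; |E(F_17)| = 20.

Discriminant check: Δ ∝ 4a³ + 27b² = 4·12³ + 27·2² = 4·1728 + 27·4 ≡ 16 (mod 17). Nonzero ⇒ E is nonsingular.
For each x ∈ F_17, compute rhs = x³ + 12·x + 2 mod 17, then count y ∈ F_17 with y² ≡ rhs.
  x = 0: rhs = 2, matching y values: 6, 11 (2 points).
  x = 1: rhs = 15, matching y values: 7, 10 (2 points).
  x = 2: rhs = 0, matching y values: 0 (1 points).
  x = 3: rhs = 14, matching y values: none (0 points).
  x = 4: rhs = 12, matching y values: none (0 points).
  x = 5: rhs = 0, matching y values: 0 (1 points).
  x = 6: rhs = 1, matching y values: 1, 16 (2 points).
  x = 7: rhs = 4, matching y values: 2, 15 (2 points).
  x = 8: rhs = 15, matching y values: 7, 10 (2 points).
  x = 9: rhs = 6, matching y values: none (0 points).
  x = 10: rhs = 0, matching y values: 0 (1 points).
  x = 11: rhs = 3, matching y values: none (0 points).
  x = 12: rhs = 4, matching y values: 2, 15 (2 points).
  x = 13: rhs = 9, matching y values: 3, 14 (2 points).
  x = 14: rhs = 7, matching y values: none (0 points).
  x = 15: rhs = 4, matching y values: 2, 15 (2 points).
  x = 16: rhs = 6, matching y values: none (0 points).
Total affine count: 19.
Full point count |E(F_17)| = 19 + 1 = 20.
Hasse bound: |20 − (17+1)| = |2| = 2 ≤ 2√17 ≈ 8.2462 ✓.


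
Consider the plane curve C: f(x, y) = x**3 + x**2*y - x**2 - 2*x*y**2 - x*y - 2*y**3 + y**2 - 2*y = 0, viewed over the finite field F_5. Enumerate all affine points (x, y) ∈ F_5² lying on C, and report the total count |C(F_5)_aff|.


Affine F_5-points: {(0, 0), (0, 4), (1, 0), (1, 1), (3, 1), (3, 2)}; count = 6.

For each of the 25 pairs (x, y) ∈ F_5², evaluate f(x, y) mod 5. Record the zeros.
  x = 0: [0↦0, 1↦2, 2↦4, 3↦4, 4↦0]  zeros at y ∈ {0, 4}
  x = 1: [0↦0, 1↦0, 2↦1, 3↦1, 4↦3]  zeros at y ∈ {0, 1}
  x = 2: [0↦4, 1↦4, 2↦1, 3↦3, 4↦3]  zeros at y ∈ ∅
  x = 3: [0↦3, 1↦0, 2↦0, 3↦1, 4↦1]  zeros at y ∈ {1, 2}
  x = 4: [0↦3, 1↦4, 2↦4, 3↦1, 4↦3]  zeros at y ∈ ∅
Collecting zeros: affine points = {(0, 0), (0, 4), (1, 0), (1, 1), (3, 1), (3, 2)}.
Total count |C(F_5)_aff| = 6.


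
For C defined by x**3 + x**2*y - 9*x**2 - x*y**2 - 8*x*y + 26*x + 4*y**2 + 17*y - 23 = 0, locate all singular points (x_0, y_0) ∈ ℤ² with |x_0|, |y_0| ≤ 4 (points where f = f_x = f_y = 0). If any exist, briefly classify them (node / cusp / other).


Singular points: {(3, -1)}; classification: node.

Compute partial derivatives:
  f_x = 3*x**2 + 2*x*y - 18*x - y**2 - 8*y + 26.
  f_y = x**2 - 2*x*y - 8*x + 8*y + 17.
Scan x_0 ∈ {−4, ..., 4}. For each x_0, f_y(x_0, y) is a polynomial in y; find its integer roots y ∈ {−4, ..., 4}, then test f_x and f at those candidates.
  x = -4: f_y(-4, y) = 16*y + 65; no integer root y with |y| ≤ 4.
  x = -3: f_y(-3, y) = 14*y + 50; no integer root y with |y| ≤ 4.
  x = -2: f_y(-2, y) = 12*y + 37; no integer root y with |y| ≤ 4.
  x = -1: f_y(-1, y) = 10*y + 26; no integer root y with |y| ≤ 4.
  x = 0: f_y(0, y) = 8*y + 17; no integer root y with |y| ≤ 4.
  x = 1: f_y(1, y) = 6*y + 10; no integer root y with |y| ≤ 4.
  x = 2: f_y(2, y) = 4*y + 5; no integer root y with |y| ≤ 4.
  x = 3: f_y(3, y) = 2*y + 2; vanishes at y ∈ {-1}. (3, -1): f_x = 0, f = 0 — SINGULAR.
  x = 4: f_y(4, y) = 1; no integer root y with |y| ≤ 4.
Only singular point on the grid: (3, -1).
Classify: substitute x = 3 + u, y = -1 + v and expand: f = u**3 + u**2*v - u**2 - u*v**2 + v**2.
No constant or linear terms (consistent with a singular point). Quadratic part: -u**2 + v**2. Cubic part: u**3 + u**2*v - u*v**2.
The quadratic part v**2 - u**2 = (v − u)(v + u) splits into two distinct linear factors, so there are two distinct tangent lines y − -1 = ±(x − 3) — this is a node (ordinary double point).
Classification: node.


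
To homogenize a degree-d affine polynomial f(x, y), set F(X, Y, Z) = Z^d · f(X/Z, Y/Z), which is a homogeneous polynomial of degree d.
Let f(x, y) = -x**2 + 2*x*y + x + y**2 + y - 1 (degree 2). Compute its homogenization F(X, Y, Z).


F(X, Y, Z) = -X**2 + 2*X*Y + X*Z + Y**2 + Y*Z - Z**2

deg(f) = 2.
Substitute x = X/Z, y = Y/Z into f, then multiply by Z^2.
  monomial -1·x^2·y^0 ↦ -1·X^2·Y^0·Z^0.
  monomial 2·x^1·y^1 ↦ 2·X^1·Y^1·Z^0.
  monomial 1·x^1·y^0 ↦ 1·X^1·Y^0·Z^1.
  monomial 1·x^0·y^2 ↦ 1·X^0·Y^2·Z^0.
  monomial 1·x^0·y^1 ↦ 1·X^0·Y^1·Z^1.
  monomial -1·x^0·y^0 ↦ -1·X^0·Y^0·Z^2.
Collecting: F(X, Y, Z) = -X**2 + 2*X*Y + X*Z + Y**2 + Y*Z - Z**2.


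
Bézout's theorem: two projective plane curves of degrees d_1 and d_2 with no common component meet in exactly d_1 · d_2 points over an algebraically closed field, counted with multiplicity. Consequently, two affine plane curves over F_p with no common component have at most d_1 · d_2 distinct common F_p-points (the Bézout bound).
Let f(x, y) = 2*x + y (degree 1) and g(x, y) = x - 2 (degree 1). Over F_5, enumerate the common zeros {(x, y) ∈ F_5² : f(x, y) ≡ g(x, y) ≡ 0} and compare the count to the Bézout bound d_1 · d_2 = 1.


Common zeros: {(2, 1)}; count = 1; Bézout bound = 1.

deg(f) = 1, deg(g) = 1, so Bézout bound = 1.
Scan x ∈ F_5. For each x, list the y ∈ F_5 with f(x, y) ≡ 0 and those with g(x, y) ≡ 0 (mod 5); the common zeros in that column are the intersection.
  x = 0: f ≡ 0 at y ∈ {0}; g ≡ 0 at y ∈ ∅; common: ∅.
  x = 1: f ≡ 0 at y ∈ {3}; g ≡ 0 at y ∈ ∅; common: ∅.
  x = 2: f ≡ 0 at y ∈ {1}; g ≡ 0 at y ∈ {0, 1, 2, 3, 4}; common: {1}.
  x = 3: f ≡ 0 at y ∈ {4}; g ≡ 0 at y ∈ ∅; common: ∅.
  x = 4: f ≡ 0 at y ∈ {2}; g ≡ 0 at y ∈ ∅; common: ∅.
Collecting: common zeros = {(2, 1)}, so the count is 1.
Comparison with the Bézout bound: 1 ≤ 1 = deg(f)·deg(g), as expected for curves with no common component (the bound is attained).


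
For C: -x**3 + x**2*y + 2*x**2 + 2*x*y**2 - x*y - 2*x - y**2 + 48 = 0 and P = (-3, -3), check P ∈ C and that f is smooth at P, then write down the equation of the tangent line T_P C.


Tangent line at P: -2*x + 54*y + 156 = 0.

Step 1: f(-3, -3) = 0, so P lies on C.
Step 2: partial derivatives
  f_x(x, y) = -3*x**2 + 2*x*y + 4*x + 2*y**2 - y - 2, f_y(x, y) = x**2 + 4*x*y - x - 2*y.
  f_x(P) = -2, f_y(P) = 54 (gradient nonzero, so P is smooth).
Step 3: tangent line at P: -2·(x − -3) + 54·(y − -3) = 0.
Expanding: -2*x + 54*y + 156 = 0.


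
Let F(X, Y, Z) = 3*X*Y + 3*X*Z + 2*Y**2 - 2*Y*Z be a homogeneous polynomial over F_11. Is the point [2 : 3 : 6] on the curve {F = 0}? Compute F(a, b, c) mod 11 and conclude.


F(2,3,6) ≡ 3 (mod 11); P is NOT on the curve.

Evaluate F(2, 3, 6) term-by-term (mod 11).
  3*X*Y ↦ 3·2·3·1 = 18
  3*X*Z ↦ 3·2·1·6 = 36
  2*Y**2 ↦ 2·1·9·1 = 18
  -2*Y*Z ↦ -2·1·3·6 = -36
Sum: F(2, 3, 6) = (18) + (36) + (18) + (-36) = 36.
Reducing mod 11: 36 ≡ 3 (mod 11).
Since F(a, b, c) ≡ 3 ≠ 0 (mod 11), P does NOT lie on the curve.


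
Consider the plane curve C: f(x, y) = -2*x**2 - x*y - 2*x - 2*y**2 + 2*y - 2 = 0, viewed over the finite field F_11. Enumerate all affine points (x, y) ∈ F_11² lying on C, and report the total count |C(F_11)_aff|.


Affine F_11-points: {(2, 2), (2, 9), (4, 3), (4, 7), (7, 1), (7, 2), (8, 1), (8, 7), (9, 4), (9, 9), (10, 3), (10, 4)}; count = 12.

For each of the 121 pairs (x, y) ∈ F_11², evaluate f(x, y) mod 11. Record the zeros.
  x = 0: [0↦9, 1↦9, 2↦5, 3↦8, 4↦7, 5↦2, 6↦4, 7↦2, 8↦7, 9↦8, 10↦5]  zeros at y ∈ ∅
  x = 1: [0↦5, 1↦4, 2↦10, 3↦1, 4↦10, 5↦4, 6↦5, 7↦2, 8↦6, 9↦6, 10↦2]  zeros at y ∈ ∅
  x = 2: [0↦8, 1↦6, 2↦0, 3↦1, 4↦9, 5↦2, 6↦2, 7↦9, 8↦1, 9↦0, 10↦6]  zeros at y ∈ {2, 9}
  x = 3: [0↦7, 1↦4, 2↦8, 3↦8, 4↦4, 5↦7, 6↦6, 7↦1, 8↦3, 9↦1, 10↦6]  zeros at y ∈ ∅
  x = 4: [0↦2, 1↦9, 2↦1, 3↦0, 4↦6, 5↦8, 6↦6, 7↦0, 8↦1, 9↦9, 10↦2]  zeros at y ∈ {3, 7}
  x = 5: [0↦4, 1↦10, 2↦1, 3↦10, 4↦4, 5↦5, 6↦2, 7↦6, 8↦6, 9↦2, 10↦5]  zeros at y ∈ ∅
  x = 6: [0↦2, 1↦7, 2↦8, 3↦5, 4↦9, 5↦9, 6↦5, 7↦8, 8↦7, 9↦2, 10↦4]  zeros at y ∈ ∅
  x = 7: [0↦7, 1↦0, 2↦0, 3↦7, 4↦10, 5↦9, 6↦4, 7↦6, 8↦4, 9↦9, 10↦10]  zeros at y ∈ {1, 2}
  x = 8: [0↦8, 1↦0, 2↦10, 3↦5, 4↦7, 5↦5, 6↦10, 7↦0, 8↦8, 9↦1, 10↦1]  zeros at y ∈ {1, 7}
  x = 9: [0↦5, 1↦7, 2↦5, 3↦10, 4↦0, 5↦8, 6↦1, 7↦1, 8↦8, 9↦0, 10↦10]  zeros at y ∈ {4, 9}
  x = 10: [0↦9, 1↦10, 2↦7, 3↦0, 4↦0, 5↦7, 6↦10, 7↦9, 8↦4, 9↦6, 10↦4]  zeros at y ∈ {3, 4}
Collecting zeros: affine points = {(2, 2), (2, 9), (4, 3), (4, 7), (7, 1), (7, 2), (8, 1), (8, 7), (9, 4), (9, 9), (10, 3), (10, 4)}.
Total count |C(F_11)_aff| = 12.
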